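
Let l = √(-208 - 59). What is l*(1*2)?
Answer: 2*I*√267 ≈ 32.68*I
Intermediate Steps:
l = I*√267 (l = √(-267) = I*√267 ≈ 16.34*I)
l*(1*2) = (I*√267)*(1*2) = (I*√267)*2 = 2*I*√267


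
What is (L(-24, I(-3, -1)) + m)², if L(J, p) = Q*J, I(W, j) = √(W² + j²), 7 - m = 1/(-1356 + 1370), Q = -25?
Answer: 72199009/196 ≈ 3.6836e+5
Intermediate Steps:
m = 97/14 (m = 7 - 1/(-1356 + 1370) = 7 - 1/14 = 97/14 ≈ 6.9286)
L(J, p) = -25*J
(L(-24, I(-3, -1)) + m)² = (-25*(-24) + 97/14)² = (600 + 97/14)² = (8497/14)² = 72199009/196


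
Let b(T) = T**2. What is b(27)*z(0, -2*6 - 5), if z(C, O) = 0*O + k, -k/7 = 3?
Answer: -15309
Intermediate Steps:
k = -21 (k = -7*3 = -21)
z(C, O) = -21 (z(C, O) = 0*O - 21 = 0 - 21 = -21)
b(27)*z(0, -2*6 - 5) = 27**2*(-21) = 729*(-21) = -15309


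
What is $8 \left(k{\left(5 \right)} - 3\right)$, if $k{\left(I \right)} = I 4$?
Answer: $136$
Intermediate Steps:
$k{\left(I \right)} = 4 I$
$8 \left(k{\left(5 \right)} - 3\right) = 8 \left(4 \cdot 5 - 3\right) = 8 \left(20 - 3\right) = 8 \cdot 17 = 136$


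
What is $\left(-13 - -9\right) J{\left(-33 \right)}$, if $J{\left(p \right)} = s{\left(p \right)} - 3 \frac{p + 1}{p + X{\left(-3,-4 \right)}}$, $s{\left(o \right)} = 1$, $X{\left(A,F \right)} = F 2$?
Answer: $\frac{220}{41} \approx 5.3659$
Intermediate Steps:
$X{\left(A,F \right)} = 2 F$
$J{\left(p \right)} = 1 - \frac{3 \left(1 + p\right)}{-8 + p}$ ($J{\left(p \right)} = 1 - 3 \frac{p + 1}{p + 2 \left(-4\right)} = 1 - 3 \frac{1 + p}{p - 8} = 1 - 3 \frac{1 + p}{-8 + p} = 1 - \frac{3 \left(1 + p\right)}{-8 + p}$)
$\left(-13 - -9\right) J{\left(-33 \right)} = \left(-13 - -9\right) \frac{-11 - -66}{-8 - 33} = \left(-13 + 9\right) \frac{-11 + 66}{-41} = - 4 \left(\left(- \frac{1}{41}\right) 55\right) = \left(-4\right) \left(- \frac{55}{41}\right) = \frac{220}{41}$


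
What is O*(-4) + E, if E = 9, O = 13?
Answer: -43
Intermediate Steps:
O*(-4) + E = 13*(-4) + 9 = -52 + 9 = -43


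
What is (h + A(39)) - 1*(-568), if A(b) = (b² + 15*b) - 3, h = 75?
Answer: 2746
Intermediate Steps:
A(b) = -3 + b² + 15*b
(h + A(39)) - 1*(-568) = (75 + (-3 + 39² + 15*39)) - 1*(-568) = (75 + (-3 + 1521 + 585)) + 568 = (75 + 2103) + 568 = 2178 + 568 = 2746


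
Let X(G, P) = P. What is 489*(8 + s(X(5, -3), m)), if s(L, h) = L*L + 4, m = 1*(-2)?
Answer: 10269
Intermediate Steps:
m = -2
s(L, h) = 4 + L**2 (s(L, h) = L**2 + 4 = 4 + L**2)
489*(8 + s(X(5, -3), m)) = 489*(8 + (4 + (-3)**2)) = 489*(8 + (4 + 9)) = 489*(8 + 13) = 489*21 = 10269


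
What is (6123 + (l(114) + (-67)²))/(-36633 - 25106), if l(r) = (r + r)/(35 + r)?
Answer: -1581416/9199111 ≈ -0.17191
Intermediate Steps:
l(r) = 2*r/(35 + r) (l(r) = (2*r)/(35 + r) = 2*r/(35 + r))
(6123 + (l(114) + (-67)²))/(-36633 - 25106) = (6123 + (2*114/(35 + 114) + (-67)²))/(-36633 - 25106) = (6123 + (2*114/149 + 4489))/(-61739) = (6123 + (2*114*(1/149) + 4489))*(-1/61739) = (6123 + (228/149 + 4489))*(-1/61739) = (6123 + 669089/149)*(-1/61739) = (1581416/149)*(-1/61739) = -1581416/9199111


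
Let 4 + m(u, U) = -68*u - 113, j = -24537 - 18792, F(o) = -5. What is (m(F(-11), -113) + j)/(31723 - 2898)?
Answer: -43106/28825 ≈ -1.4954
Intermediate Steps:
j = -43329
m(u, U) = -117 - 68*u (m(u, U) = -4 + (-68*u - 113) = -4 + (-113 - 68*u) = -117 - 68*u)
(m(F(-11), -113) + j)/(31723 - 2898) = ((-117 - 68*(-5)) - 43329)/(31723 - 2898) = ((-117 + 340) - 43329)/28825 = (223 - 43329)*(1/28825) = -43106*1/28825 = -43106/28825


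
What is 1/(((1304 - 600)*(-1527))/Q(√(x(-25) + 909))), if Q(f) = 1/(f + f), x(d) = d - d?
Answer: -√101/651454848 ≈ -1.5427e-8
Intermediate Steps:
x(d) = 0
Q(f) = 1/(2*f)
1/(((1304 - 600)*(-1527))/Q(√(x(-25) + 909))) = 1/(((1304 - 600)*(-1527))/((1/(2*(√(0 + 909)))))) = 1/((704*(-1527))/((1/(2*(√909))))) = 1/(-1075008*6*√101) = 1/(-6450048*√101) = -√101/651454848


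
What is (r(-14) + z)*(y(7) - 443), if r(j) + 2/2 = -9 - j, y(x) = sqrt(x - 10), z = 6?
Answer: -4430 + 10*I*sqrt(3) ≈ -4430.0 + 17.32*I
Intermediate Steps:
y(x) = sqrt(-10 + x)
r(j) = -10 - j (r(j) = -1 + (-9 - j) = -10 - j)
(r(-14) + z)*(y(7) - 443) = ((-10 - 1*(-14)) + 6)*(sqrt(-10 + 7) - 443) = ((-10 + 14) + 6)*(sqrt(-3) - 443) = (4 + 6)*(I*sqrt(3) - 443) = 10*(-443 + I*sqrt(3)) = -4430 + 10*I*sqrt(3)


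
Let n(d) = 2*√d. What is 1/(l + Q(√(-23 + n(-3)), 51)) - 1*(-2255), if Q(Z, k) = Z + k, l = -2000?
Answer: 2255 - 1/(1949 - √(-23 + 2*I*√3)) ≈ 2255.0 - 1.2665e-6*I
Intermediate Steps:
1/(l + Q(√(-23 + n(-3)), 51)) - 1*(-2255) = 1/(-2000 + (√(-23 + 2*√(-3)) + 51)) - 1*(-2255) = 1/(-2000 + (√(-23 + 2*(I*√3)) + 51)) + 2255 = 1/(-2000 + (√(-23 + 2*I*√3) + 51)) + 2255 = 1/(-2000 + (51 + √(-23 + 2*I*√3))) + 2255 = 1/(-1949 + √(-23 + 2*I*√3)) + 2255 = 2255 + 1/(-1949 + √(-23 + 2*I*√3))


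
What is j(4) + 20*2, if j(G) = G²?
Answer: 56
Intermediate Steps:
j(4) + 20*2 = 4² + 20*2 = 16 + 40 = 56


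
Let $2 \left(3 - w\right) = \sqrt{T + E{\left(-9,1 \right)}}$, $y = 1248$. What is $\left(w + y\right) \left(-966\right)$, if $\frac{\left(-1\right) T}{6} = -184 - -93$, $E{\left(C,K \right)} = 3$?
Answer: $-1208466 + 1449 \sqrt{61} \approx -1.1971 \cdot 10^{6}$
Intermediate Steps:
$T = 546$ ($T = - 6 \left(-184 - -93\right) = - 6 \left(-184 + 93\right) = \left(-6\right) \left(-91\right) = 546$)
$w = 3 - \frac{3 \sqrt{61}}{2}$ ($w = 3 - \frac{\sqrt{546 + 3}}{2} = 3 - \frac{\sqrt{549}}{2} = 3 - \frac{3 \sqrt{61}}{2} \approx -8.7154$)
$\left(w + y\right) \left(-966\right) = \left(\left(3 - \frac{3 \sqrt{61}}{2}\right) + 1248\right) \left(-966\right) = \left(1251 - \frac{3 \sqrt{61}}{2}\right) \left(-966\right) = -1208466 + 1449 \sqrt{61}$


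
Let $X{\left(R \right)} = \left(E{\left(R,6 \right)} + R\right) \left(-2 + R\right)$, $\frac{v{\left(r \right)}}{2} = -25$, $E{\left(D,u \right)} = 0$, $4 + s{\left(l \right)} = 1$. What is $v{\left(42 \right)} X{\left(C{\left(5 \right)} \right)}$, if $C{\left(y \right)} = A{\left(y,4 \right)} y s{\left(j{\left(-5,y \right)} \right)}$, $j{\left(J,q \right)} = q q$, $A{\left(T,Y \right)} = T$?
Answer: $-288750$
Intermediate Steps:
$j{\left(J,q \right)} = q^{2}$
$s{\left(l \right)} = -3$ ($s{\left(l \right)} = -4 + 1 = -3$)
$C{\left(y \right)} = - 3 y^{2}$ ($C{\left(y \right)} = y y \left(-3\right) = y^{2} \left(-3\right) = - 3 y^{2}$)
$v{\left(r \right)} = -50$ ($v{\left(r \right)} = 2 \left(-25\right) = -50$)
$X{\left(R \right)} = R \left(-2 + R\right)$ ($X{\left(R \right)} = \left(0 + R\right) \left(-2 + R\right) = R \left(-2 + R\right)$)
$v{\left(42 \right)} X{\left(C{\left(5 \right)} \right)} = - 50 - 3 \cdot 5^{2} \left(-2 - 3 \cdot 5^{2}\right) = - 50 \left(-3\right) 25 \left(-2 - 75\right) = - 50 \left(- 75 \left(-2 - 75\right)\right) = - 50 \left(\left(-75\right) \left(-77\right)\right) = \left(-50\right) 5775 = -288750$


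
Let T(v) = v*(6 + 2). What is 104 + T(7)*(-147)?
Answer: -8128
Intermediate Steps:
T(v) = 8*v (T(v) = v*8 = 8*v)
104 + T(7)*(-147) = 104 + (8*7)*(-147) = 104 + 56*(-147) = 104 - 8232 = -8128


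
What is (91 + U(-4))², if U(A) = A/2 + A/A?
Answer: 8100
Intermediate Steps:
U(A) = 1 + A/2 (U(A) = A*(½) + 1 = A/2 + 1 = 1 + A/2)
(91 + U(-4))² = (91 + (1 + (½)*(-4)))² = (91 + (1 - 2))² = (91 - 1)² = 90² = 8100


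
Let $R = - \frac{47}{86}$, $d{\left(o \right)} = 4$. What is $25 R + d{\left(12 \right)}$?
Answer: $- \frac{831}{86} \approx -9.6628$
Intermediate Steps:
$R = - \frac{47}{86}$ ($R = \left(-47\right) \frac{1}{86} = - \frac{47}{86} \approx -0.54651$)
$25 R + d{\left(12 \right)} = 25 \left(- \frac{47}{86}\right) + 4 = - \frac{1175}{86} + 4 = - \frac{831}{86}$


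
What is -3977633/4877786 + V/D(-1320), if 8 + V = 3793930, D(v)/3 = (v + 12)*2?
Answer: -4634289020119/9570216132 ≈ -484.24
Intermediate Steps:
D(v) = 72 + 6*v (D(v) = 3*((v + 12)*2) = 3*((12 + v)*2) = 3*(24 + 2*v) = 72 + 6*v)
V = 3793922 (V = -8 + 3793930 = 3793922)
-3977633/4877786 + V/D(-1320) = -3977633/4877786 + 3793922/(72 + 6*(-1320)) = -3977633*1/4877786 + 3793922/(72 - 7920) = -3977633/4877786 + 3793922/(-7848) = -3977633/4877786 + 3793922*(-1/7848) = -3977633/4877786 - 1896961/3924 = -4634289020119/9570216132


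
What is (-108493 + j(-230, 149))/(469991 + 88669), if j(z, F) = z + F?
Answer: -54287/279330 ≈ -0.19435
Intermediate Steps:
j(z, F) = F + z
(-108493 + j(-230, 149))/(469991 + 88669) = (-108493 + (149 - 230))/(469991 + 88669) = (-108493 - 81)/558660 = -108574*1/558660 = -54287/279330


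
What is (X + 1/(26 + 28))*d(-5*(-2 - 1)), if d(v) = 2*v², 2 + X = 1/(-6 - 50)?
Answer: -75575/84 ≈ -899.70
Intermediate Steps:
X = -113/56 (X = -2 + 1/(-6 - 50) = -2 + 1/(-56) = -2 - 1/56 = -113/56 ≈ -2.0179)
(X + 1/(26 + 28))*d(-5*(-2 - 1)) = (-113/56 + 1/(26 + 28))*(2*(-5*(-2 - 1))²) = (-113/56 + 1/54)*(2*(-5*(-3))²) = (-113/56 + 1/54)*(2*15²) = -3023*225/756 = -3023/1512*450 = -75575/84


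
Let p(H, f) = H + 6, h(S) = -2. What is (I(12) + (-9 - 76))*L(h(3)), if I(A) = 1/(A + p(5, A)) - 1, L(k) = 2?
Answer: -3954/23 ≈ -171.91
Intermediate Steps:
p(H, f) = 6 + H
I(A) = -1 + 1/(11 + A) (I(A) = 1/(A + (6 + 5)) - 1 = 1/(A + 11) - 1 = 1/(11 + A) - 1 = -1 + 1/(11 + A))
(I(12) + (-9 - 76))*L(h(3)) = ((-10 - 1*12)/(11 + 12) + (-9 - 76))*2 = ((-10 - 12)/23 - 85)*2 = ((1/23)*(-22) - 85)*2 = (-22/23 - 85)*2 = -1977/23*2 = -3954/23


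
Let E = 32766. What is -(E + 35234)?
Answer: -68000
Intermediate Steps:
-(E + 35234) = -(32766 + 35234) = -1*68000 = -68000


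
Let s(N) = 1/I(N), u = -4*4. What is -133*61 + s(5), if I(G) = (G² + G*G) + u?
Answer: -275841/34 ≈ -8113.0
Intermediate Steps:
u = -16
I(G) = -16 + 2*G² (I(G) = (G² + G*G) - 16 = (G² + G²) - 16 = 2*G² - 16 = -16 + 2*G²)
s(N) = 1/(-16 + 2*N²)
-133*61 + s(5) = -133*61 + 1/(2*(-8 + 5²)) = -8113 + 1/(2*(-8 + 25)) = -8113 + (½)/17 = -8113 + (½)*(1/17) = -8113 + 1/34 = -275841/34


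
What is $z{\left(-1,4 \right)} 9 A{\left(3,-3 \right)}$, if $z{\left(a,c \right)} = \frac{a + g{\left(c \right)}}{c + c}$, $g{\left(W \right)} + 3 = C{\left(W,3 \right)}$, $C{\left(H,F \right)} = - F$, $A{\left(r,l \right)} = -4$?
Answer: $\frac{63}{2} \approx 31.5$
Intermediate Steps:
$g{\left(W \right)} = -6$ ($g{\left(W \right)} = -3 - 3 = -6$)
$z{\left(a,c \right)} = \frac{-6 + a}{2 c}$ ($z{\left(a,c \right)} = \frac{a - 6}{c + c} = \frac{-6 + a}{2 c}$)
$z{\left(-1,4 \right)} 9 A{\left(3,-3 \right)} = \frac{-6 - 1}{2 \cdot 4} \cdot 9 \left(-4\right) = \frac{1}{2} \cdot \frac{1}{4} \left(-7\right) 9 \left(-4\right) = \left(- \frac{7}{8}\right) 9 \left(-4\right) = \left(- \frac{63}{8}\right) \left(-4\right) = \frac{63}{2}$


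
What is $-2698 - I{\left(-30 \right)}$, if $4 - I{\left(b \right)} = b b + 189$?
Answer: $-1613$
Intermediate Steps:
$I{\left(b \right)} = -185 - b^{2}$ ($I{\left(b \right)} = 4 - \left(b b + 189\right) = 4 - \left(b^{2} + 189\right) = 4 - \left(189 + b^{2}\right) = -185 - b^{2}$)
$-2698 - I{\left(-30 \right)} = -2698 - \left(-185 - \left(-30\right)^{2}\right) = -2698 - \left(-185 - 900\right) = -2698 - -1085 = -2698 + 1085 = -1613$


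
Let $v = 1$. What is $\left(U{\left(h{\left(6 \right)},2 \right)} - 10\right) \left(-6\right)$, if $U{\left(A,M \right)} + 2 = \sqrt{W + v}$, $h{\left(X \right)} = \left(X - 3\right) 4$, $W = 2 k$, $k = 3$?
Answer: $72 - 6 \sqrt{7} \approx 56.125$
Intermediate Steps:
$W = 6$ ($W = 2 \cdot 3 = 6$)
$h{\left(X \right)} = -12 + 4 X$ ($h{\left(X \right)} = \left(-3 + X\right) 4 = -12 + 4 X$)
$U{\left(A,M \right)} = -2 + \sqrt{7}$ ($U{\left(A,M \right)} = -2 + \sqrt{6 + 1} = -2 + \sqrt{7}$)
$\left(U{\left(h{\left(6 \right)},2 \right)} - 10\right) \left(-6\right) = \left(\left(-2 + \sqrt{7}\right) - 10\right) \left(-6\right) = \left(-12 + \sqrt{7}\right) \left(-6\right) = 72 - 6 \sqrt{7}$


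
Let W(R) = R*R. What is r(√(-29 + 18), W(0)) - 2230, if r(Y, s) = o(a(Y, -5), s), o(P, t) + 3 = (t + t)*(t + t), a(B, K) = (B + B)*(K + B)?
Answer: -2233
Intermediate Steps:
a(B, K) = 2*B*(B + K) (a(B, K) = (2*B)*(B + K) = 2*B*(B + K))
o(P, t) = -3 + 4*t² (o(P, t) = -3 + (t + t)*(t + t) = -3 + (2*t)*(2*t) = -3 + 4*t²)
W(R) = R²
r(Y, s) = -3 + 4*s²
r(√(-29 + 18), W(0)) - 2230 = (-3 + 4*(0²)²) - 2230 = (-3 + 4*0²) - 2230 = (-3 + 4*0) - 2230 = (-3 + 0) - 2230 = -3 - 2230 = -2233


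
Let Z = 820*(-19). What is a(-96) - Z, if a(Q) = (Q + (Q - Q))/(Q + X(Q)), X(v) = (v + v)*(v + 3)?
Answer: 2882299/185 ≈ 15580.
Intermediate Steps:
X(v) = 2*v*(3 + v) (X(v) = (2*v)*(3 + v) = 2*v*(3 + v))
Z = -15580
a(Q) = Q/(Q + 2*Q*(3 + Q)) (a(Q) = (Q + (Q - Q))/(Q + 2*Q*(3 + Q)) = (Q + 0)/(Q + 2*Q*(3 + Q)) = Q/(Q + 2*Q*(3 + Q)))
a(-96) - Z = 1/(7 + 2*(-96)) - 1*(-15580) = 1/(7 - 192) + 15580 = 1/(-185) + 15580 = -1/185 + 15580 = 2882299/185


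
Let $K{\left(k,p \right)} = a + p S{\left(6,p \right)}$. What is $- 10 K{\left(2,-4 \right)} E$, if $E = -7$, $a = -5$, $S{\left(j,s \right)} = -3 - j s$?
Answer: $-6230$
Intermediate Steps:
$S{\left(j,s \right)} = -3 - j s$
$K{\left(k,p \right)} = -5 + p \left(-3 - 6 p\right)$
$- 10 K{\left(2,-4 \right)} E = - 10 \left(-5 - - 12 \left(1 + 2 \left(-4\right)\right)\right) \left(-7\right) = - 10 \left(-5 - - 12 \left(1 - 8\right)\right) \left(-7\right) = - 10 \left(-5 - \left(-12\right) \left(-7\right)\right) \left(-7\right) = - 10 \left(-5 - 84\right) \left(-7\right) = \left(-10\right) \left(-89\right) \left(-7\right) = 890 \left(-7\right) = -6230$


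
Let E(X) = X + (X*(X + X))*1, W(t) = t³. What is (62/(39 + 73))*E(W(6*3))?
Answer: 263617335/7 ≈ 3.7660e+7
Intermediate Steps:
E(X) = X + 2*X² (E(X) = X + (X*(2*X))*1 = X + (2*X²)*1 = X + 2*X²)
(62/(39 + 73))*E(W(6*3)) = (62/(39 + 73))*((6*3)³*(1 + 2*(6*3)³)) = (62/112)*(18³*(1 + 2*18³)) = ((1/112)*62)*(5832*(1 + 2*5832)) = 31*(5832*(1 + 11664))/56 = 31*(5832*11665)/56 = (31/56)*68030280 = 263617335/7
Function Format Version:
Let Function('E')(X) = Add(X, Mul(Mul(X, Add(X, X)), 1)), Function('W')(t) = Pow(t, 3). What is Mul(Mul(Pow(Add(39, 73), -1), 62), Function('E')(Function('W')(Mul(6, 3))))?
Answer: Rational(263617335, 7) ≈ 3.7660e+7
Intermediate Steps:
Function('E')(X) = Add(X, Mul(2, Pow(X, 2))) (Function('E')(X) = Add(X, Mul(Mul(X, Mul(2, X)), 1)) = Add(X, Mul(Mul(2, Pow(X, 2)), 1)) = Add(X, Mul(2, Pow(X, 2))))
Mul(Mul(Pow(Add(39, 73), -1), 62), Function('E')(Function('W')(Mul(6, 3)))) = Mul(Mul(Pow(Add(39, 73), -1), 62), Mul(Pow(Mul(6, 3), 3), Add(1, Mul(2, Pow(Mul(6, 3), 3))))) = Mul(Mul(Pow(112, -1), 62), Mul(Pow(18, 3), Add(1, Mul(2, Pow(18, 3))))) = Mul(Mul(Rational(1, 112), 62), Mul(5832, Add(1, Mul(2, 5832)))) = Mul(Rational(31, 56), Mul(5832, Add(1, 11664))) = Mul(Rational(31, 56), Mul(5832, 11665)) = Mul(Rational(31, 56), 68030280) = Rational(263617335, 7)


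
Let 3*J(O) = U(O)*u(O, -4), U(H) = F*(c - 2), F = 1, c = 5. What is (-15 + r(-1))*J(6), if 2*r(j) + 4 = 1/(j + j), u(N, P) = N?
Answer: -207/2 ≈ -103.50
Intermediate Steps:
r(j) = -2 + 1/(4*j) (r(j) = -2 + 1/(2*(j + j)) = -2 + 1/(2*((2*j))) = -2 + (1/(2*j))/2 = -2 + 1/(4*j))
U(H) = 3 (U(H) = 1*(5 - 2) = 1*3 = 3)
J(O) = O (J(O) = (3*O)/3 = O)
(-15 + r(-1))*J(6) = (-15 + (-2 + (1/4)/(-1)))*6 = (-15 + (-2 + (1/4)*(-1)))*6 = (-15 + (-2 - 1/4))*6 = (-15 - 9/4)*6 = -69/4*6 = -207/2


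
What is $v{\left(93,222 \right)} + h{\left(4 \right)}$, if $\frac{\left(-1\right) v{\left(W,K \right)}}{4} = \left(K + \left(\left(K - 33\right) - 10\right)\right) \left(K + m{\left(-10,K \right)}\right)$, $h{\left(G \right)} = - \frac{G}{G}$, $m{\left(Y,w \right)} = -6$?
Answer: $-346465$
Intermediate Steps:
$h{\left(G \right)} = -1$ ($h{\left(G \right)} = \left(-1\right) 1 = -1$)
$v{\left(W,K \right)} = - 4 \left(-43 + 2 K\right) \left(-6 + K\right)$ ($v{\left(W,K \right)} = - 4 \left(K + \left(\left(K - 33\right) - 10\right)\right) \left(K - 6\right) = - 4 \left(K + \left(\left(-33 + K\right) - 10\right)\right) \left(-6 + K\right) = - 4 \left(K + \left(-43 + K\right)\right) \left(-6 + K\right) = - 4 \left(-43 + 2 K\right) \left(-6 + K\right)$)
$v{\left(93,222 \right)} + h{\left(4 \right)} = \left(-1032 - 8 \cdot 222^{2} + 220 \cdot 222\right) - 1 = \left(-1032 - 394272 + 48840\right) - 1 = -346464 - 1 = -346465$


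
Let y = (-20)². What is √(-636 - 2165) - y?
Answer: -400 + I*√2801 ≈ -400.0 + 52.924*I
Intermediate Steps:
y = 400
√(-636 - 2165) - y = √(-636 - 2165) - 1*400 = √(-2801) - 400 = I*√2801 - 400 = -400 + I*√2801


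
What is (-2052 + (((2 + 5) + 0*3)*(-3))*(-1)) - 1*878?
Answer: -2909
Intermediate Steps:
(-2052 + (((2 + 5) + 0*3)*(-3))*(-1)) - 1*878 = (-2052 + ((7 + 0)*(-3))*(-1)) - 878 = (-2052 + (7*(-3))*(-1)) - 878 = (-2052 - 21*(-1)) - 878 = (-2052 + 21) - 878 = -2031 - 878 = -2909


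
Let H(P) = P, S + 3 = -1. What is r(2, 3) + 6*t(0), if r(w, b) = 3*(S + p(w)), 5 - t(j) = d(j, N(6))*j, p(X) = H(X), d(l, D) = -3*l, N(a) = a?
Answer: 24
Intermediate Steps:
S = -4 (S = -3 - 1 = -4)
p(X) = X
t(j) = 5 + 3*j² (t(j) = 5 - (-3*j)*j = 5 - (-3)*j² = 5 + 3*j²)
r(w, b) = -12 + 3*w (r(w, b) = 3*(-4 + w) = -12 + 3*w)
r(2, 3) + 6*t(0) = (-12 + 3*2) + 6*(5 + 3*0²) = (-12 + 6) + 6*(5 + 3*0) = -6 + 6*(5 + 0) = -6 + 6*5 = -6 + 30 = 24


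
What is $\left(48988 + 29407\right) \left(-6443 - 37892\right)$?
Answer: $-3475642325$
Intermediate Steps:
$\left(48988 + 29407\right) \left(-6443 - 37892\right) = 78395 \left(-44335\right) = -3475642325$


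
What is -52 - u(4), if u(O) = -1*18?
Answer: -34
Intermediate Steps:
u(O) = -18
-52 - u(4) = -52 - 1*(-18) = -52 + 18 = -34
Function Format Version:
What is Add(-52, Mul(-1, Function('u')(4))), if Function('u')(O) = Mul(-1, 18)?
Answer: -34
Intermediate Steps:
Function('u')(O) = -18
Add(-52, Mul(-1, Function('u')(4))) = Add(-52, Mul(-1, -18)) = Add(-52, 18) = -34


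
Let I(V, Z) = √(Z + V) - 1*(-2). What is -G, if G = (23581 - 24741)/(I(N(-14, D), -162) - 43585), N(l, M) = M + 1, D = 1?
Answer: -50556280/1899478049 - 4640*I*√10/1899478049 ≈ -0.026616 - 7.7247e-6*I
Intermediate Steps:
N(l, M) = 1 + M
I(V, Z) = 2 + √(V + Z) (I(V, Z) = √(V + Z) + 2 = 2 + √(V + Z))
G = -1160/(-43583 + 4*I*√10) (G = (23581 - 24741)/((2 + √((1 + 1) - 162)) - 43585) = -1160/((2 + √(2 - 162)) - 43585) = -1160/((2 + √(-160)) - 43585) = -1160/((2 + 4*I*√10) - 43585) = -1160/(-43583 + 4*I*√10) ≈ 0.026616 + 7.7247e-6*I)
-G = -(50556280/1899478049 + 4640*I*√10/1899478049) = -50556280/1899478049 - 4640*I*√10/1899478049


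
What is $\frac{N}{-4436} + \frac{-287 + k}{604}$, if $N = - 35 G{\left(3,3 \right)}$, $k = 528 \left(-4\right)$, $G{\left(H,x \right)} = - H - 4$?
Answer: $- \frac{1348743}{334918} \approx -4.0271$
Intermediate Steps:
$G{\left(H,x \right)} = -4 - H$
$k = -2112$
$N = 245$ ($N = - 35 \left(-4 - 3\right) = \left(-35\right) \left(-7\right) = 245$)
$\frac{N}{-4436} + \frac{-287 + k}{604} = \frac{245}{-4436} + \frac{-287 - 2112}{604} = 245 \left(- \frac{1}{4436}\right) - \frac{2399}{604} = - \frac{245}{4436} - \frac{2399}{604} = - \frac{1348743}{334918}$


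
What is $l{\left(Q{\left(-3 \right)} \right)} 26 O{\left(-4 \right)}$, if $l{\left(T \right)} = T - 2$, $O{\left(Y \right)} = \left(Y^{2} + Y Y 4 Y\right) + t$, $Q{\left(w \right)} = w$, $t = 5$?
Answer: $30550$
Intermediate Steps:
$O{\left(Y \right)} = 5 + Y^{2} + 4 Y^{3}$ ($O{\left(Y \right)} = \left(Y^{2} + Y Y 4 Y\right) + 5 = \left(Y^{2} + Y^{2} \cdot 4 Y\right) + 5 = \left(Y^{2} + 4 Y^{2} Y\right) + 5 = \left(Y^{2} + 4 Y^{3}\right) + 5 = 5 + Y^{2} + 4 Y^{3}$)
$l{\left(T \right)} = -2 + T$ ($l{\left(T \right)} = T - 2 = -2 + T$)
$l{\left(Q{\left(-3 \right)} \right)} 26 O{\left(-4 \right)} = \left(-2 - 3\right) 26 \left(5 + \left(-4\right)^{2} + 4 \left(-4\right)^{3}\right) = \left(-5\right) 26 \left(5 + 16 + 4 \left(-64\right)\right) = - 130 \left(5 + 16 - 256\right) = \left(-130\right) \left(-235\right) = 30550$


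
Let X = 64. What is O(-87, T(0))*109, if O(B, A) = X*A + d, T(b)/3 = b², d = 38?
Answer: 4142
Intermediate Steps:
T(b) = 3*b²
O(B, A) = 38 + 64*A (O(B, A) = 64*A + 38 = 38 + 64*A)
O(-87, T(0))*109 = (38 + 64*(3*0²))*109 = (38 + 64*(3*0))*109 = (38 + 64*0)*109 = (38 + 0)*109 = 38*109 = 4142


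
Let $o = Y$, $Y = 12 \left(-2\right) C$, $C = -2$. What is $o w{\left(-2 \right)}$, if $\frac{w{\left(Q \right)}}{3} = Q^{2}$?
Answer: $576$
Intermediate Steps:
$Y = 48$ ($Y = 12 \left(-2\right) \left(-2\right) = \left(-24\right) \left(-2\right) = 48$)
$o = 48$
$w{\left(Q \right)} = 3 Q^{2}$
$o w{\left(-2 \right)} = 48 \cdot 3 \left(-2\right)^{2} = 48 \cdot 3 \cdot 4 = 48 \cdot 12 = 576$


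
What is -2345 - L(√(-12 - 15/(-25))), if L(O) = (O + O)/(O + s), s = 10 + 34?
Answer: (-2347*√285 + 515900*I)/(√285 - 220*I) ≈ -2345.0 - 0.15257*I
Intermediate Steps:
s = 44
L(O) = 2*O/(44 + O) (L(O) = (O + O)/(O + 44) = (2*O)/(44 + O) = 2*O/(44 + O))
-2345 - L(√(-12 - 15/(-25))) = -2345 - 2*√(-12 - 15/(-25))/(44 + √(-12 - 15/(-25))) = -2345 - 2*√(-12 - 15*(-1/25))/(44 + √(-12 - 15*(-1/25))) = -2345 - 2*√(-12 + ⅗)/(44 + √(-12 + ⅗)) = -2345 - 2*√(-57/5)/(44 + √(-57/5)) = -2345 - 2*I*√285/5/(44 + I*√285/5) = -2345 - 2*I*√285/(5*(44 + I*√285/5))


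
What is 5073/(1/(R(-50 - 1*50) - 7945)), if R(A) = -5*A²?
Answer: -293954985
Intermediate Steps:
5073/(1/(R(-50 - 1*50) - 7945)) = 5073/(1/(-5*(-50 - 1*50)² - 7945)) = 5073/(1/(-5*(-50 - 50)² - 7945)) = 5073/(1/(-5*(-100)² - 7945)) = 5073/(1/(-5*10000 - 7945)) = 5073/(1/(-50000 - 7945)) = 5073/(1/(-57945)) = 5073/(-1/57945) = 5073*(-57945) = -293954985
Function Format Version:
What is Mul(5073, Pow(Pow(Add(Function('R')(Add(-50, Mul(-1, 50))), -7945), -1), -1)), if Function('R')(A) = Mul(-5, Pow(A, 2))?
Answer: -293954985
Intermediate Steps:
Mul(5073, Pow(Pow(Add(Function('R')(Add(-50, Mul(-1, 50))), -7945), -1), -1)) = Mul(5073, Pow(Pow(Add(Mul(-5, Pow(Add(-50, Mul(-1, 50)), 2)), -7945), -1), -1)) = Mul(5073, Pow(Pow(Add(Mul(-5, Pow(Add(-50, -50), 2)), -7945), -1), -1)) = Mul(5073, Pow(Pow(Add(Mul(-5, Pow(-100, 2)), -7945), -1), -1)) = Mul(5073, Pow(Pow(Add(Mul(-5, 10000), -7945), -1), -1)) = Mul(5073, Pow(Pow(Add(-50000, -7945), -1), -1)) = Mul(5073, Pow(Pow(-57945, -1), -1)) = Mul(5073, Pow(Rational(-1, 57945), -1)) = Mul(5073, -57945) = -293954985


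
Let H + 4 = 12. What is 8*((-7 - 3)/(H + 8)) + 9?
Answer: 4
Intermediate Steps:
H = 8 (H = -4 + 12 = 8)
8*((-7 - 3)/(H + 8)) + 9 = 8*((-7 - 3)/(8 + 8)) + 9 = 8*(-10/16) + 9 = 8*(-10*1/16) + 9 = 8*(-5/8) + 9 = -5 + 9 = 4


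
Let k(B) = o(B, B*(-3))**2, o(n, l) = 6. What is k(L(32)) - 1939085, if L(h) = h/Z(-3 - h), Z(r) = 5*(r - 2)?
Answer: -1939049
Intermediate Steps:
Z(r) = -10 + 5*r (Z(r) = 5*(-2 + r) = -10 + 5*r)
L(h) = h/(-25 - 5*h) (L(h) = h/(-10 + 5*(-3 - h)) = h/(-10 + (-15 - 5*h)) = h/(-25 - 5*h))
k(B) = 36 (k(B) = 6**2 = 36)
k(L(32)) - 1939085 = 36 - 1939085 = -1939049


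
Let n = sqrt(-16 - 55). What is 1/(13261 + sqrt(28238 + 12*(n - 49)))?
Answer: 1/(13261 + sqrt(2)*sqrt(13825 + 6*I*sqrt(71))) ≈ 7.4475e-5 - 2.0e-9*I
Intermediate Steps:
n = I*sqrt(71) (n = sqrt(-71) = I*sqrt(71) ≈ 8.4261*I)
1/(13261 + sqrt(28238 + 12*(n - 49))) = 1/(13261 + sqrt(28238 + 12*(I*sqrt(71) - 49))) = 1/(13261 + sqrt(28238 + 12*(-49 + I*sqrt(71)))) = 1/(13261 + sqrt(28238 + (-588 + 12*I*sqrt(71)))) = 1/(13261 + sqrt(27650 + 12*I*sqrt(71)))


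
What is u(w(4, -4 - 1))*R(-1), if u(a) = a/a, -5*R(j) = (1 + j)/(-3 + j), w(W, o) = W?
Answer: 0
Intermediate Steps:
R(j) = -(1 + j)/(5*(-3 + j))
u(a) = 1
u(w(4, -4 - 1))*R(-1) = 1*((-1 - 1*(-1))/(5*(-3 - 1))) = 1*((1/5)*(-1 + 1)/(-4)) = 1*((1/5)*(-1/4)*0) = 1*0 = 0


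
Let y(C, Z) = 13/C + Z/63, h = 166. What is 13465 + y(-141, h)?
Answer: 39877394/2961 ≈ 13468.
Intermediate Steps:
y(C, Z) = 13/C + Z/63 (y(C, Z) = 13/C + Z*(1/63) = 13/C + Z/63)
13465 + y(-141, h) = 13465 + (13/(-141) + (1/63)*166) = 13465 + (13*(-1/141) + 166/63) = 13465 + (-13/141 + 166/63) = 13465 + 7529/2961 = 39877394/2961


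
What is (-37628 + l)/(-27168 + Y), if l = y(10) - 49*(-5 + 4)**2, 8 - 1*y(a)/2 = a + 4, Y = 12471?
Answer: 12563/4899 ≈ 2.5644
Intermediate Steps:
y(a) = 8 - 2*a (y(a) = 16 - 2*(a + 4) = 16 - 2*(4 + a) = 16 + (-8 - 2*a) = 8 - 2*a)
l = -61 (l = (8 - 2*10) - 49*(-5 + 4)**2 = (8 - 20) - 49*(-1)**2 = -12 - 49*1 = -12 - 49 = -61)
(-37628 + l)/(-27168 + Y) = (-37628 - 61)/(-27168 + 12471) = -37689/(-14697) = -37689*(-1/14697) = 12563/4899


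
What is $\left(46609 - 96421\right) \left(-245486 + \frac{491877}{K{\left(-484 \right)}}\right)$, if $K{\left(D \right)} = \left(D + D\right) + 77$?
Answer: $\frac{404436363268}{33} \approx 1.2256 \cdot 10^{10}$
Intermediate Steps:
$K{\left(D \right)} = 77 + 2 D$ ($K{\left(D \right)} = 2 D + 77 = 77 + 2 D$)
$\left(46609 - 96421\right) \left(-245486 + \frac{491877}{K{\left(-484 \right)}}\right) = \left(46609 - 96421\right) \left(-245486 + \frac{491877}{77 + 2 \left(-484\right)}\right) = - 49812 \left(-245486 + \frac{491877}{77 - 968}\right) = - 49812 \left(-245486 + \frac{491877}{-891}\right) = - 49812 \left(-245486 + 491877 \left(- \frac{1}{891}\right)\right) = - 49812 \left(-245486 - \frac{54653}{99}\right) = \left(-49812\right) \left(- \frac{24357767}{99}\right) = \frac{404436363268}{33}$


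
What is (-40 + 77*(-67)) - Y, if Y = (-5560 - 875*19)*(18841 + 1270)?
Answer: 446157336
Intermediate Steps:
Y = -446162535 (Y = (-5560 - 16625)*20111 = -22185*20111 = -446162535)
(-40 + 77*(-67)) - Y = (-40 + 77*(-67)) - 1*(-446162535) = (-40 - 5159) + 446162535 = -5199 + 446162535 = 446157336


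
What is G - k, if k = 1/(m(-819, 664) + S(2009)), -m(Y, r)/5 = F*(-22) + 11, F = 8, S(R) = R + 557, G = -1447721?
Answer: -4909221912/3391 ≈ -1.4477e+6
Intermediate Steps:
S(R) = 557 + R
m(Y, r) = 825 (m(Y, r) = -5*(8*(-22) + 11) = -5*(-176 + 11) = -5*(-165) = 825)
k = 1/3391 (k = 1/(825 + (557 + 2009)) = 1/(825 + 2566) = 1/3391 ≈ 0.00029490)
G - k = -1447721 - 1*1/3391 = -1447721 - 1/3391 = -4909221912/3391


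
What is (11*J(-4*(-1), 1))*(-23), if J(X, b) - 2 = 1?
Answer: -759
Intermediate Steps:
J(X, b) = 3 (J(X, b) = 2 + 1 = 3)
(11*J(-4*(-1), 1))*(-23) = (11*3)*(-23) = 33*(-23) = -759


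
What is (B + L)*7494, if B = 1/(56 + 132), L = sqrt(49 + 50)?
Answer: 3747/94 + 22482*sqrt(11) ≈ 74604.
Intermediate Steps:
L = 3*sqrt(11) (L = sqrt(99) = 3*sqrt(11) ≈ 9.9499)
B = 1/188 ≈ 0.0053191
(B + L)*7494 = (1/188 + 3*sqrt(11))*7494 = 3747/94 + 22482*sqrt(11)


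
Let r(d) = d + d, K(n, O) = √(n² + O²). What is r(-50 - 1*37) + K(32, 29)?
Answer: -174 + √1865 ≈ -130.81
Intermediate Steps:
K(n, O) = √(O² + n²)
r(d) = 2*d
r(-50 - 1*37) + K(32, 29) = 2*(-50 - 1*37) + √(29² + 32²) = 2*(-50 - 37) + √(841 + 1024) = 2*(-87) + √1865 = -174 + √1865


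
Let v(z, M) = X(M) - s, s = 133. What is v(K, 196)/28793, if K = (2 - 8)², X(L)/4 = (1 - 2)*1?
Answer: -137/28793 ≈ -0.0047581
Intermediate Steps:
X(L) = -4 (X(L) = 4*((1 - 2)*1) = 4*(-1*1) = 4*(-1) = -4)
K = 36 (K = (-6)² = 36)
v(z, M) = -137 (v(z, M) = -4 - 1*133 = -4 - 133 = -137)
v(K, 196)/28793 = -137/28793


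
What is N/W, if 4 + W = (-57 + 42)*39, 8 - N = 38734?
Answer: 38726/589 ≈ 65.749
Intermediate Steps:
N = -38726 (N = 8 - 1*38734 = 8 - 38734 = -38726)
W = -589 (W = -4 + (-57 + 42)*39 = -4 - 15*39 = -4 - 585 = -589)
N/W = -38726/(-589) = -38726*(-1/589) = 38726/589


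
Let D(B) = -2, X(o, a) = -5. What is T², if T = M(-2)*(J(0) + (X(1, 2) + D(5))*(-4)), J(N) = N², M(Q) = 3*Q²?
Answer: 112896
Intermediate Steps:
T = 336 (T = (3*(-2)²)*(0² + (-5 - 2)*(-4)) = (3*4)*(0 - 7*(-4)) = 12*(0 + 28) = 12*28 = 336)
T² = 336² = 112896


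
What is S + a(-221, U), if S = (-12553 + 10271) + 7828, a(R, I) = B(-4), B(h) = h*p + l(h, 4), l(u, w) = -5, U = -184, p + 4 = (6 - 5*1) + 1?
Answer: 5549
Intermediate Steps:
p = -2 (p = -4 + ((6 - 5*1) + 1) = -4 + ((6 - 5) + 1) = -4 + (1 + 1) = -4 + 2 = -2)
B(h) = -5 - 2*h (B(h) = h*(-2) - 5 = -2*h - 5 = -5 - 2*h)
a(R, I) = 3 (a(R, I) = -5 - 2*(-4) = -5 + 8 = 3)
S = 5546 (S = -2282 + 7828 = 5546)
S + a(-221, U) = 5546 + 3 = 5549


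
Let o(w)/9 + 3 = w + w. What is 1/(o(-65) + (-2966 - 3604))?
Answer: -1/7767 ≈ -0.00012875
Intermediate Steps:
o(w) = -27 + 18*w (o(w) = -27 + 9*(w + w) = -27 + 9*(2*w) = -27 + 18*w)
1/(o(-65) + (-2966 - 3604)) = 1/((-27 + 18*(-65)) + (-2966 - 3604)) = 1/((-27 - 1170) - 6570) = 1/(-1197 - 6570) = 1/(-7767) = -1/7767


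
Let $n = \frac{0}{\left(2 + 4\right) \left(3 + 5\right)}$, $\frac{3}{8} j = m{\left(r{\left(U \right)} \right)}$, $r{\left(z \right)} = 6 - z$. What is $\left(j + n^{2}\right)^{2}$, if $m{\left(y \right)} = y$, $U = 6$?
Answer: $0$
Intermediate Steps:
$j = 0$ ($j = \frac{8 \left(6 - 6\right)}{3} = \frac{8}{3} \cdot 0 = 0$)
$n = 0$ ($n = \frac{0}{6 \cdot 8} = \frac{0}{48} = 0 \cdot \frac{1}{48} = 0$)
$\left(j + n^{2}\right)^{2} = \left(0 + 0^{2}\right)^{2} = \left(0 + 0\right)^{2} = 0^{2} = 0$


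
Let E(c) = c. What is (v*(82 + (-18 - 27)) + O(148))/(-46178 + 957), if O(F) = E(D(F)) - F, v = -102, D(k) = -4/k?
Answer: 145115/1673177 ≈ 0.086730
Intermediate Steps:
O(F) = -F - 4/F (O(F) = -4/F - F = -F - 4/F)
(v*(82 + (-18 - 27)) + O(148))/(-46178 + 957) = (-102*(82 + (-18 - 27)) + (-1*148 - 4/148))/(-46178 + 957) = (-102*(82 - 45) + (-148 - 4*1/148))/(-45221) = (-102*37 + (-148 - 1/37))*(-1/45221) = (-3774 - 5477/37)*(-1/45221) = -145115/37*(-1/45221) = 145115/1673177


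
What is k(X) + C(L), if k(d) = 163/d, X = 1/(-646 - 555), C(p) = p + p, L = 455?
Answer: -194853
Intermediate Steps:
C(p) = 2*p
X = -1/1201 (X = 1/(-1201) = -1/1201 ≈ -0.00083264)
k(X) + C(L) = 163/(-1/1201) + 2*455 = 163*(-1201) + 910 = -195763 + 910 = -194853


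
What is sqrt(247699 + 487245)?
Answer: 4*sqrt(45934) ≈ 857.29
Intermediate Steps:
sqrt(247699 + 487245) = sqrt(734944) = 4*sqrt(45934)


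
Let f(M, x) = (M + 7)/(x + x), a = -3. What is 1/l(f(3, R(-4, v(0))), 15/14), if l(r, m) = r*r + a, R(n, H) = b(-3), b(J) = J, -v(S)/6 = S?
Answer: -9/2 ≈ -4.5000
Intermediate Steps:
v(S) = -6*S
R(n, H) = -3
f(M, x) = (7 + M)/(2*x) (f(M, x) = (7 + M)/((2*x)) = (7 + M)*(1/(2*x)) = (7 + M)/(2*x))
l(r, m) = -3 + r² (l(r, m) = r*r - 3 = r² - 3 = -3 + r²)
1/l(f(3, R(-4, v(0))), 15/14) = 1/(-3 + ((½)*(7 + 3)/(-3))²) = 1/(-3 + ((½)*(-⅓)*10)²) = 1/(-3 + (-5/3)²) = 1/(-3 + 25/9) = 1/(-2/9) = -9/2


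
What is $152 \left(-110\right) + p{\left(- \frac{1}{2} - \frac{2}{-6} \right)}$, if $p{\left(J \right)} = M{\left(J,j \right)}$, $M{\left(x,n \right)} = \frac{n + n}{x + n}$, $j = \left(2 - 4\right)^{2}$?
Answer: $- \frac{384512}{23} \approx -16718.0$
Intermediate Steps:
$j = 4$ ($j = \left(-2\right)^{2} = 4$)
$M{\left(x,n \right)} = \frac{2 n}{n + x}$
$p{\left(J \right)} = \frac{8}{4 + J}$ ($p{\left(J \right)} = 2 \cdot 4 \frac{1}{4 + J} = \frac{8}{4 + J}$)
$152 \left(-110\right) + p{\left(- \frac{1}{2} - \frac{2}{-6} \right)} = 152 \left(-110\right) + \frac{8}{4 - \left(\frac{1}{2} - \frac{1}{3}\right)} = -16720 + \frac{8}{4 - \frac{1}{6}} = -16720 + \frac{8}{\frac{23}{6}} = -16720 + 8 \cdot \frac{6}{23} = -16720 + \frac{48}{23} = - \frac{384512}{23}$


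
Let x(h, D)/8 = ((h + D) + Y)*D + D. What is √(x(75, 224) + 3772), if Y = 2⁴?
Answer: 2*√142511 ≈ 755.01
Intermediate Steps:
Y = 16
x(h, D) = 8*D + 8*D*(16 + D + h) (x(h, D) = 8*(((h + D) + 16)*D + D) = 8*(((D + h) + 16)*D + D) = 8*((16 + D + h)*D + D) = 8*(D*(16 + D + h) + D) = 8*(D + D*(16 + D + h)) = 8*D + 8*D*(16 + D + h))
√(x(75, 224) + 3772) = √(8*224*(17 + 224 + 75) + 3772) = √(8*224*316 + 3772) = √(566272 + 3772) = √570044 = 2*√142511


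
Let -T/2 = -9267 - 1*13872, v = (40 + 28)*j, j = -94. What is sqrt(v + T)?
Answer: 7*sqrt(814) ≈ 199.71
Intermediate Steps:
v = -6392 (v = (40 + 28)*(-94) = 68*(-94) = -6392)
T = 46278 (T = -2*(-9267 - 1*13872) = -2*(-9267 - 13872) = -2*(-23139) = 46278)
sqrt(v + T) = sqrt(-6392 + 46278) = sqrt(39886) = 7*sqrt(814)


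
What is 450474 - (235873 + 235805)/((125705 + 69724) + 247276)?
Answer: 199426620492/442705 ≈ 4.5047e+5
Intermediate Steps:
450474 - (235873 + 235805)/((125705 + 69724) + 247276) = 450474 - 471678/(195429 + 247276) = 450474 - 471678/442705 = 199426620492/442705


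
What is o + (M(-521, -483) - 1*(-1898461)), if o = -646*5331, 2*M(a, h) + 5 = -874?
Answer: -3091609/2 ≈ -1.5458e+6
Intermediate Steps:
M(a, h) = -879/2 (M(a, h) = -5/2 + (½)*(-874) = -5/2 - 437 = -879/2)
o = -3443826
o + (M(-521, -483) - 1*(-1898461)) = -3443826 + (-879/2 - 1*(-1898461)) = -3443826 + (-879/2 + 1898461) = -3443826 + 3796043/2 = -3091609/2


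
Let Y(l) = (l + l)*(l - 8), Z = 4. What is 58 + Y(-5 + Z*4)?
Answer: 124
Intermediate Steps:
Y(l) = 2*l*(-8 + l) (Y(l) = (2*l)*(-8 + l) = 2*l*(-8 + l))
58 + Y(-5 + Z*4) = 58 + 2*(-5 + 4*4)*(-8 + (-5 + 4*4)) = 58 + 2*(-5 + 16)*(-8 + (-5 + 16)) = 58 + 2*11*(-8 + 11) = 58 + 2*11*3 = 58 + 66 = 124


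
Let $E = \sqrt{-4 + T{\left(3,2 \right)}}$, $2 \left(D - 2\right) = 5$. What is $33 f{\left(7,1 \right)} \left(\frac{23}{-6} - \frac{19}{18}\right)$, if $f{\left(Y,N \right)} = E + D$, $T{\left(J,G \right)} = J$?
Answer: $-726 - \frac{484 i}{3} \approx -726.0 - 161.33 i$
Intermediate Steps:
$D = \frac{9}{2}$ ($D = 2 + \frac{1}{2} \cdot 5 = 2 + \frac{5}{2} = \frac{9}{2} \approx 4.5$)
$E = i$ ($E = \sqrt{-4 + 3} = \sqrt{-1} = i \approx 1.0 i$)
$f{\left(Y,N \right)} = \frac{9}{2} + i$ ($f{\left(Y,N \right)} = i + \frac{9}{2} = \frac{9}{2} + i$)
$33 f{\left(7,1 \right)} \left(\frac{23}{-6} - \frac{19}{18}\right) = 33 \left(\frac{9}{2} + i\right) \left(\frac{23}{-6} - \frac{19}{18}\right) = \left(\frac{297}{2} + 33 i\right) \left(23 \left(- \frac{1}{6}\right) - \frac{19}{18}\right) = \left(\frac{297}{2} + 33 i\right) \left(- \frac{23}{6} - \frac{19}{18}\right) = \left(\frac{297}{2} + 33 i\right) \left(- \frac{44}{9}\right) = -726 - \frac{484 i}{3}$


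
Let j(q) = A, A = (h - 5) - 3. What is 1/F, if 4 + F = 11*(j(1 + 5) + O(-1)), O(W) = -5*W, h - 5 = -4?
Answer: -1/26 ≈ -0.038462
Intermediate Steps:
h = 1 (h = 5 - 4 = 1)
A = -7 (A = (1 - 5) - 3 = -4 - 3 = -7)
j(q) = -7
F = -26 (F = -4 + 11*(-7 - 5*(-1)) = -4 + 11*(-7 + 5) = -4 + 11*(-2) = -4 - 22 = -26)
1/F = 1/(-26) = -1/26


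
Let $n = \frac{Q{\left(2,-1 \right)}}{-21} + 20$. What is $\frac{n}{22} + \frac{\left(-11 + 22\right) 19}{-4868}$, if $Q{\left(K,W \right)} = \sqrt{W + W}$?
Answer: $\frac{46381}{53548} - \frac{i \sqrt{2}}{462} \approx 0.86616 - 0.0030611 i$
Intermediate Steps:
$Q{\left(K,W \right)} = \sqrt{2} \sqrt{W}$ ($Q{\left(K,W \right)} = \sqrt{2 W} = \sqrt{2} \sqrt{W}$)
$n = 20 - \frac{i \sqrt{2}}{21}$ ($n = \frac{\sqrt{2} \sqrt{-1}}{-21} + 20 = \sqrt{2} i \left(- \frac{1}{21}\right) + 20 = i \sqrt{2} \left(- \frac{1}{21}\right) + 20 = - \frac{i \sqrt{2}}{21} + 20 = 20 - \frac{i \sqrt{2}}{21} \approx 20.0 - 0.067343 i$)
$\frac{n}{22} + \frac{\left(-11 + 22\right) 19}{-4868} = \frac{20 - \frac{i \sqrt{2}}{21}}{22} + \frac{\left(-11 + 22\right) 19}{-4868} = \left(20 - \frac{i \sqrt{2}}{21}\right) \frac{1}{22} + 11 \cdot 19 \left(- \frac{1}{4868}\right) = \left(\frac{10}{11} - \frac{i \sqrt{2}}{462}\right) + 209 \left(- \frac{1}{4868}\right) = \left(\frac{10}{11} - \frac{i \sqrt{2}}{462}\right) - \frac{209}{4868} = \frac{46381}{53548} - \frac{i \sqrt{2}}{462}$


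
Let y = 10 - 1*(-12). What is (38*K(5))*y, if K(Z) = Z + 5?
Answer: 8360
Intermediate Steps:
y = 22 (y = 10 + 12 = 22)
K(Z) = 5 + Z
(38*K(5))*y = (38*(5 + 5))*22 = (38*10)*22 = 380*22 = 8360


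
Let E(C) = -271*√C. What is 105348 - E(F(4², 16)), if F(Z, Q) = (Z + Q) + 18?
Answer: 105348 + 1355*√2 ≈ 1.0726e+5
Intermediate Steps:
F(Z, Q) = 18 + Q + Z (F(Z, Q) = (Q + Z) + 18 = 18 + Q + Z)
105348 - E(F(4², 16)) = 105348 - (-271)*√(18 + 16 + 4²) = 105348 - (-271)*√(18 + 16 + 16) = 105348 - (-271)*√50 = 105348 - (-271)*5*√2 = 105348 - (-1355)*√2 = 105348 + 1355*√2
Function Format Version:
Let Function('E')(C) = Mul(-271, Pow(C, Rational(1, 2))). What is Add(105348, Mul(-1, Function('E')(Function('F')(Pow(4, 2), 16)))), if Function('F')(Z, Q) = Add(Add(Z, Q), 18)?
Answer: Add(105348, Mul(1355, Pow(2, Rational(1, 2)))) ≈ 1.0726e+5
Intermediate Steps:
Function('F')(Z, Q) = Add(18, Q, Z) (Function('F')(Z, Q) = Add(Add(Q, Z), 18) = Add(18, Q, Z))
Add(105348, Mul(-1, Function('E')(Function('F')(Pow(4, 2), 16)))) = Add(105348, Mul(-1, Mul(-271, Pow(Add(18, 16, Pow(4, 2)), Rational(1, 2))))) = Add(105348, Mul(-1, Mul(-271, Pow(Add(18, 16, 16), Rational(1, 2))))) = Add(105348, Mul(-1, Mul(-271, Pow(50, Rational(1, 2))))) = Add(105348, Mul(-1, Mul(-271, Mul(5, Pow(2, Rational(1, 2)))))) = Add(105348, Mul(-1, Mul(-1355, Pow(2, Rational(1, 2))))) = Add(105348, Mul(1355, Pow(2, Rational(1, 2))))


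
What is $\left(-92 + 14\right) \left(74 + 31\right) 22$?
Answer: $-180180$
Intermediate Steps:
$\left(-92 + 14\right) \left(74 + 31\right) 22 = \left(-78\right) 105 \cdot 22 = \left(-8190\right) 22 = -180180$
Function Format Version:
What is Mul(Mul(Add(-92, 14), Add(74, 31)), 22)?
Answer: -180180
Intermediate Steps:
Mul(Mul(Add(-92, 14), Add(74, 31)), 22) = Mul(Mul(-78, 105), 22) = Mul(-8190, 22) = -180180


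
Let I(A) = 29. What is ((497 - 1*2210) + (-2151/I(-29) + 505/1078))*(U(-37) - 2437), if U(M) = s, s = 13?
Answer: 67697398068/15631 ≈ 4.3310e+6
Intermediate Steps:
U(M) = 13
((497 - 1*2210) + (-2151/I(-29) + 505/1078))*(U(-37) - 2437) = ((497 - 1*2210) + (-2151/29 + 505/1078))*(13 - 2437) = ((497 - 2210) + (-2151*1/29 + 505*(1/1078)))*(-2424) = (-1713 + (-2151/29 + 505/1078))*(-2424) = (-1713 - 2304133/31262)*(-2424) = -55855939/31262*(-2424) = 67697398068/15631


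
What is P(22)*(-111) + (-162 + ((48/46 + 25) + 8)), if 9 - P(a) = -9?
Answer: -48897/23 ≈ -2126.0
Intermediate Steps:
P(a) = 18 (P(a) = 9 - 1*(-9) = 9 + 9 = 18)
P(22)*(-111) + (-162 + ((48/46 + 25) + 8)) = 18*(-111) + (-162 + ((48/46 + 25) + 8)) = -1998 + (-162 + ((48*(1/46) + 25) + 8)) = -1998 + (-162 + ((24/23 + 25) + 8)) = -1998 + (-162 + (599/23 + 8)) = -1998 + (-162 + 783/23) = -1998 - 2943/23 = -48897/23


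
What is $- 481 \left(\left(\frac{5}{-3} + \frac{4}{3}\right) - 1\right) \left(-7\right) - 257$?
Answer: $- \frac{14239}{3} \approx -4746.3$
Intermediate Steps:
$- 481 \left(\left(\frac{5}{-3} + \frac{4}{3}\right) - 1\right) \left(-7\right) - 257 = - 481 \left(\left(5 \left(- \frac{1}{3}\right) + 4 \cdot \frac{1}{3}\right) - 1\right) \left(-7\right) - 257 = - 481 \left(\left(- \frac{5}{3} + \frac{4}{3}\right) - 1\right) \left(-7\right) - 257 = - 481 \left(- \frac{1}{3} - 1\right) \left(-7\right) - 257 = - 481 \left(\left(- \frac{4}{3}\right) \left(-7\right)\right) - 257 = \left(-481\right) \frac{28}{3} - 257 = - \frac{13468}{3} - 257 = - \frac{14239}{3}$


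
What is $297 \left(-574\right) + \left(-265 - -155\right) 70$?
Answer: $-178178$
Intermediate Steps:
$297 \left(-574\right) + \left(-265 - -155\right) 70 = -170478 + \left(-265 + 155\right) 70 = -170478 - 7700 = -178178$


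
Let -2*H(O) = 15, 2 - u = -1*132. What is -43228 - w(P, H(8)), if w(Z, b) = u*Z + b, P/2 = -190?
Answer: 15399/2 ≈ 7699.5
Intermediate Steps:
P = -380 (P = 2*(-190) = -380)
u = 134 (u = 2 - (-1)*132 = 2 - 1*(-132) = 2 + 132 = 134)
H(O) = -15/2 (H(O) = -1/2*15 = -15/2)
w(Z, b) = b + 134*Z (w(Z, b) = 134*Z + b = b + 134*Z)
-43228 - w(P, H(8)) = -43228 - (-15/2 + 134*(-380)) = -43228 - (-15/2 - 50920) = -43228 - 1*(-101855/2) = -43228 + 101855/2 = 15399/2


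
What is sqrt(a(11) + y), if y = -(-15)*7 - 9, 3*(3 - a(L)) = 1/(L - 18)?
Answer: 4*sqrt(2730)/21 ≈ 9.9523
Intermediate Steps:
a(L) = 3 - 1/(3*(-18 + L)) (a(L) = 3 - 1/(3*(L - 18)) = 3 - 1/(3*(-18 + L)))
y = 96 (y = -5*(-21) - 9 = 105 - 9 = 96)
sqrt(a(11) + y) = sqrt((-163 + 9*11)/(3*(-18 + 11)) + 96) = sqrt((1/3)*(-163 + 99)/(-7) + 96) = sqrt((1/3)*(-1/7)*(-64) + 96) = sqrt(64/21 + 96) = sqrt(2080/21) = 4*sqrt(2730)/21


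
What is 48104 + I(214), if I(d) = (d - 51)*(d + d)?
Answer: 117868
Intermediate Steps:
I(d) = 2*d*(-51 + d) (I(d) = (-51 + d)*(2*d) = 2*d*(-51 + d))
48104 + I(214) = 48104 + 2*214*(-51 + 214) = 48104 + 2*214*163 = 48104 + 69764 = 117868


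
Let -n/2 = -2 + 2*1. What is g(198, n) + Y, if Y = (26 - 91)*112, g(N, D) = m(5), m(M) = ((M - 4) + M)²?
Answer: -7244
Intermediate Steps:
m(M) = (-4 + 2*M)² (m(M) = ((-4 + M) + M)² = (-4 + 2*M)²)
n = 0 (n = -2*(-2 + 2*1) = -2*(-2 + 2) = -2*0 = 0)
g(N, D) = 36 (g(N, D) = 4*(-2 + 5)² = 4*3² = 4*9 = 36)
Y = -7280 (Y = -65*112 = -7280)
g(198, n) + Y = 36 - 7280 = -7244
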